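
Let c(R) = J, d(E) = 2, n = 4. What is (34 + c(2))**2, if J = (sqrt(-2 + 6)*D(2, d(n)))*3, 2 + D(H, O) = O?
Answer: 1156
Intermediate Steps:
D(H, O) = -2 + O
J = 0 (J = (sqrt(-2 + 6)*(-2 + 2))*3 = (sqrt(4)*0)*3 = (2*0)*3 = 0*3 = 0)
c(R) = 0
(34 + c(2))**2 = (34 + 0)**2 = 34**2 = 1156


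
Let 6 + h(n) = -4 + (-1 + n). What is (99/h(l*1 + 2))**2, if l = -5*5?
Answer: 9801/1156 ≈ 8.4784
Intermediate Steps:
l = -25
h(n) = -11 + n (h(n) = -6 + (-4 + (-1 + n)) = -6 + (-5 + n) = -11 + n)
(99/h(l*1 + 2))**2 = (99/(-11 + (-25*1 + 2)))**2 = (99/(-11 + (-25 + 2)))**2 = (99/(-11 - 23))**2 = (99/(-34))**2 = (99*(-1/34))**2 = (-99/34)**2 = 9801/1156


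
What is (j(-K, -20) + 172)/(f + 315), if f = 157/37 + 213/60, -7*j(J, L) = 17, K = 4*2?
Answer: 878380/1672069 ≈ 0.52532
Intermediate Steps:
K = 8
j(J, L) = -17/7 (j(J, L) = -1/7*17 = -17/7)
f = 5767/740 (f = 157*(1/37) + 213*(1/60) = 157/37 + 71/20 = 5767/740 ≈ 7.7932)
(j(-K, -20) + 172)/(f + 315) = (-17/7 + 172)/(5767/740 + 315) = 1187/(7*(238867/740)) = (1187/7)*(740/238867) = 878380/1672069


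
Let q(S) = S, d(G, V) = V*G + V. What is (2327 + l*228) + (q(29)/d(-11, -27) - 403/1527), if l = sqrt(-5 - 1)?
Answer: 319778101/137430 + 228*I*sqrt(6) ≈ 2326.8 + 558.48*I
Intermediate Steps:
d(G, V) = V + G*V (d(G, V) = G*V + V = V + G*V)
l = I*sqrt(6) (l = sqrt(-6) = I*sqrt(6) ≈ 2.4495*I)
(2327 + l*228) + (q(29)/d(-11, -27) - 403/1527) = (2327 + (I*sqrt(6))*228) + (29/((-27*(1 - 11))) - 403/1527) = (2327 + 228*I*sqrt(6)) + (29/((-27*(-10))) - 403*1/1527) = (2327 + 228*I*sqrt(6)) + (29/270 - 403/1527) = (2327 + 228*I*sqrt(6)) - 21509/137430 = 319778101/137430 + 228*I*sqrt(6)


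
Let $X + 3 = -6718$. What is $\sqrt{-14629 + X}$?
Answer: $5 i \sqrt{854} \approx 146.12 i$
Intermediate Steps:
$X = -6721$ ($X = -3 - 6718 = -6721$)
$\sqrt{-14629 + X} = \sqrt{-14629 - 6721} = \sqrt{-21350} = 5 i \sqrt{854}$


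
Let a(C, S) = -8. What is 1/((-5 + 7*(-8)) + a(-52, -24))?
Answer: -1/69 ≈ -0.014493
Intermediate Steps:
1/((-5 + 7*(-8)) + a(-52, -24)) = 1/((-5 + 7*(-8)) - 8) = 1/((-5 - 56) - 8) = 1/(-61 - 8) = 1/(-69) = -1/69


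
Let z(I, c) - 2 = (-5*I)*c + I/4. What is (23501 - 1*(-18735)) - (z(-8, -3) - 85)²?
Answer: 211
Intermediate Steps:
z(I, c) = 2 + I/4 - 5*I*c (z(I, c) = 2 + ((-5*I)*c + I/4) = 2 + (-5*I*c + I*(¼)) = 2 + (-5*I*c + I/4) = 2 + (I/4 - 5*I*c) = 2 + I/4 - 5*I*c)
(23501 - 1*(-18735)) - (z(-8, -3) - 85)² = (23501 - 1*(-18735)) - ((2 + (¼)*(-8) - 5*(-8)*(-3)) - 85)² = (23501 + 18735) - ((2 - 2 - 120) - 85)² = 42236 - (-120 - 85)² = 42236 - 1*(-205)² = 42236 - 1*42025 = 42236 - 42025 = 211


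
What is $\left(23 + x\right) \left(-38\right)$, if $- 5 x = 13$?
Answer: $- \frac{3876}{5} \approx -775.2$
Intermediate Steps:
$x = - \frac{13}{5}$ ($x = \left(- \frac{1}{5}\right) 13 = - \frac{13}{5} \approx -2.6$)
$\left(23 + x\right) \left(-38\right) = \left(23 - \frac{13}{5}\right) \left(-38\right) = \frac{102}{5} \left(-38\right) = - \frac{3876}{5}$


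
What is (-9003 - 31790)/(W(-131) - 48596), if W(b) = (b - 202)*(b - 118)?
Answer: -40793/34321 ≈ -1.1886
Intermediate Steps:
W(b) = (-202 + b)*(-118 + b)
(-9003 - 31790)/(W(-131) - 48596) = (-9003 - 31790)/((23836 + (-131)² - 320*(-131)) - 48596) = -40793/((23836 + 17161 + 41920) - 48596) = -40793/(82917 - 48596) = -40793/34321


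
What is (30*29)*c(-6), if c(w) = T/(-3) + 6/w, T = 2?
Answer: -1450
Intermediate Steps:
c(w) = -⅔ + 6/w (c(w) = 2/(-3) + 6/w = 2*(-⅓) + 6/w = -⅔ + 6/w)
(30*29)*c(-6) = (30*29)*(-⅔ + 6/(-6)) = 870*(-⅔ + 6*(-⅙)) = 870*(-⅔ - 1) = 870*(-5/3) = -1450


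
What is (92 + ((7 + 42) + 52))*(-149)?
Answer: -28757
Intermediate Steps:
(92 + ((7 + 42) + 52))*(-149) = (92 + (49 + 52))*(-149) = (92 + 101)*(-149) = 193*(-149) = -28757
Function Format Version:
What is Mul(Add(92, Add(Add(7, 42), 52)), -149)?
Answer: -28757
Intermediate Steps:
Mul(Add(92, Add(Add(7, 42), 52)), -149) = Mul(Add(92, Add(49, 52)), -149) = Mul(Add(92, 101), -149) = Mul(193, -149) = -28757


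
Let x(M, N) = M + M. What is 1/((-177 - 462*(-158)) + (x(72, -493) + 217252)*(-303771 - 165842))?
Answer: -1/102091914929 ≈ -9.7951e-12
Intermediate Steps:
x(M, N) = 2*M
1/((-177 - 462*(-158)) + (x(72, -493) + 217252)*(-303771 - 165842)) = 1/((-177 - 462*(-158)) + (2*72 + 217252)*(-303771 - 165842)) = 1/((-177 + 72996) + (144 + 217252)*(-469613)) = 1/(72819 + 217396*(-469613)) = 1/(72819 - 102091987748) = 1/(-102091914929) = -1/102091914929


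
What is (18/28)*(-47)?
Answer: -423/14 ≈ -30.214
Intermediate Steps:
(18/28)*(-47) = ((1/28)*18)*(-47) = (9/14)*(-47) = -423/14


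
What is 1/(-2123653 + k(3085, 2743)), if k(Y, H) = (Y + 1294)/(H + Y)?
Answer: -5828/12376645305 ≈ -4.7089e-7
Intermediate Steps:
k(Y, H) = (1294 + Y)/(H + Y)
1/(-2123653 + k(3085, 2743)) = 1/(-2123653 + (1294 + 3085)/(2743 + 3085)) = 1/(-2123653 + 4379/5828) = 1/(-12376645305/5828) = -5828/12376645305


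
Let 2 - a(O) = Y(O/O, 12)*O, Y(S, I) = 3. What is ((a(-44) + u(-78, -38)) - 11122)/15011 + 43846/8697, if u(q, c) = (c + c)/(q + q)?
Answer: 187537969/43516889 ≈ 4.3095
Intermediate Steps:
u(q, c) = c/q (u(q, c) = (2*c)/((2*q)) = (2*c)*(1/(2*q)) = c/q)
a(O) = 2 - 3*O
((a(-44) + u(-78, -38)) - 11122)/15011 + 43846/8697 = (((2 - 3*(-44)) - 38/(-78)) - 11122)/15011 + 43846/8697 = (((2 + 132) - 38*(-1/78)) - 11122)*(1/15011) + 43846*(1/8697) = ((134 + 19/39) - 11122)*(1/15011) + 43846/8697 = (5245/39 - 11122)*(1/15011) + 43846/8697 = -428513/39*1/15011 + 43846/8697 = -428513/585429 + 43846/8697 = 187537969/43516889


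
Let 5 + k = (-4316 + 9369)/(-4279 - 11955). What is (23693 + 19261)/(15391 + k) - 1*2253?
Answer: -562037358327/249771271 ≈ -2250.2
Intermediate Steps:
k = -86223/16234 (k = -5 + (-4316 + 9369)/(-4279 - 11955) = -5 + 5053/(-16234) = -5 + 5053*(-1/16234) = -5 - 5053/16234 = -86223/16234 ≈ -5.3113)
(23693 + 19261)/(15391 + k) - 1*2253 = (23693 + 19261)/(15391 - 86223/16234) - 1*2253 = 42954/(249771271/16234) - 2253 = 42954*(16234/249771271) - 2253 = 697315236/249771271 - 2253 = -562037358327/249771271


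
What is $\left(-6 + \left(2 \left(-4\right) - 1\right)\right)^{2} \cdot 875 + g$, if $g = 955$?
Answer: $197830$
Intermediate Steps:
$\left(-6 + \left(2 \left(-4\right) - 1\right)\right)^{2} \cdot 875 + g = \left(-6 + \left(2 \left(-4\right) - 1\right)\right)^{2} \cdot 875 + 955 = \left(-6 - 9\right)^{2} \cdot 875 + 955 = \left(-15\right)^{2} \cdot 875 + 955 = 225 \cdot 875 + 955 = 196875 + 955 = 197830$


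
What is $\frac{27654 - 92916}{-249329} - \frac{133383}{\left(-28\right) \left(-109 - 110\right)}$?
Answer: $- \frac{10952021141}{509628476} \approx -21.49$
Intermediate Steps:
$\frac{27654 - 92916}{-249329} - \frac{133383}{\left(-28\right) \left(-109 - 110\right)} = \left(-65262\right) \left(- \frac{1}{249329}\right) - \frac{133383}{\left(-28\right) \left(-219\right)} = \frac{65262}{249329} - \frac{133383}{6132} = \frac{65262}{249329} - \frac{44461}{2044} = - \frac{10952021141}{509628476}$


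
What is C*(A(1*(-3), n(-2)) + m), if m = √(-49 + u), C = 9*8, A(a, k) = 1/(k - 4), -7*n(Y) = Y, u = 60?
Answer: -252/13 + 72*√11 ≈ 219.41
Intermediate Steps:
n(Y) = -Y/7
A(a, k) = 1/(-4 + k)
C = 72
m = √11 (m = √(-49 + 60) = √11 ≈ 3.3166)
C*(A(1*(-3), n(-2)) + m) = 72*(1/(-4 - ⅐*(-2)) + √11) = 72*(1/(-4 + 2/7) + √11) = 72*(1/(-26/7) + √11) = 72*(-7/26 + √11) = -252/13 + 72*√11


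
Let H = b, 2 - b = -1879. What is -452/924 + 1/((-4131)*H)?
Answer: -26607778/54392877 ≈ -0.48918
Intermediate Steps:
b = 1881 (b = 2 - 1*(-1879) = 2 + 1879 = 1881)
H = 1881
-452/924 + 1/((-4131)*H) = -452/924 + 1/(-4131*1881) = -452*1/924 - 1/4131*1/1881 = -113/231 - 1/7770411 = -26607778/54392877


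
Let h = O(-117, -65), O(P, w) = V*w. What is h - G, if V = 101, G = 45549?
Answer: -52114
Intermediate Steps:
O(P, w) = 101*w
h = -6565 (h = 101*(-65) = -6565)
h - G = -6565 - 1*45549 = -6565 - 45549 = -52114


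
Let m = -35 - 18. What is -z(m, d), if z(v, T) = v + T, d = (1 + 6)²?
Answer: 4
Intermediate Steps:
m = -53
d = 49 (d = 7² = 49)
z(v, T) = T + v
-z(m, d) = -(49 - 53) = -1*(-4) = 4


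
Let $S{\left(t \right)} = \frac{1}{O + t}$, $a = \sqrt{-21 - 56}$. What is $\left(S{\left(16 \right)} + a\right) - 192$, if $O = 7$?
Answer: $- \frac{4415}{23} + i \sqrt{77} \approx -191.96 + 8.775 i$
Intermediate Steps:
$a = i \sqrt{77}$ ($a = \sqrt{-77} = i \sqrt{77} \approx 8.775 i$)
$S{\left(t \right)} = \frac{1}{7 + t}$
$\left(S{\left(16 \right)} + a\right) - 192 = \left(\frac{1}{7 + 16} + i \sqrt{77}\right) - 192 = \left(\frac{1}{23} + i \sqrt{77}\right) - 192 = - \frac{4415}{23} + i \sqrt{77}$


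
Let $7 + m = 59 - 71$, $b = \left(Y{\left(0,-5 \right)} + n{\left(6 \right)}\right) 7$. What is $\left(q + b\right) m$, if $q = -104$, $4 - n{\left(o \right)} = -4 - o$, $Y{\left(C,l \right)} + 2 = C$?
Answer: $380$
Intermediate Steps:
$Y{\left(C,l \right)} = -2 + C$
$n{\left(o \right)} = 8 + o$ ($n{\left(o \right)} = 4 - \left(-4 - o\right) = 4 + \left(4 + o\right) = 8 + o$)
$b = 84$ ($b = \left(\left(-2 + 0\right) + \left(8 + 6\right)\right) 7 = \left(-2 + 14\right) 7 = 12 \cdot 7 = 84$)
$m = -19$ ($m = -7 + \left(59 - 71\right) = -7 - 12 = -19$)
$\left(q + b\right) m = \left(-104 + 84\right) \left(-19\right) = \left(-20\right) \left(-19\right) = 380$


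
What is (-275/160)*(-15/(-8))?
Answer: -825/256 ≈ -3.2227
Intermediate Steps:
(-275/160)*(-15/(-8)) = (-275*1/160)*(-15*(-⅛)) = -55/32*15/8 = -825/256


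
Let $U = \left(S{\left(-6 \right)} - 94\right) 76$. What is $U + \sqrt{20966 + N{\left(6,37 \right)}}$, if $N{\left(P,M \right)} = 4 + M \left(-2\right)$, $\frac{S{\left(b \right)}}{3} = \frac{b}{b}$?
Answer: $-6916 + 4 \sqrt{1306} \approx -6771.4$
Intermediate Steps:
$S{\left(b \right)} = 3$ ($S{\left(b \right)} = 3 \frac{b}{b} = 3 \cdot 1 = 3$)
$N{\left(P,M \right)} = 4 - 2 M$
$U = -6916$ ($U = \left(3 - 94\right) 76 = \left(-91\right) 76 = -6916$)
$U + \sqrt{20966 + N{\left(6,37 \right)}} = -6916 + \sqrt{20966 + \left(4 - 74\right)} = -6916 + \sqrt{20966 - 70} = -6916 + \sqrt{20896} = -6916 + 4 \sqrt{1306}$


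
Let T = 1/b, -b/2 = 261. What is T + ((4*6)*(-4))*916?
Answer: -45902593/522 ≈ -87936.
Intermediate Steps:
b = -522 (b = -2*261 = -522)
T = -1/522 (T = 1/(-522) = -1/522 ≈ -0.0019157)
T + ((4*6)*(-4))*916 = -1/522 + ((4*6)*(-4))*916 = -1/522 + (24*(-4))*916 = -1/522 - 96*916 = -1/522 - 87936 = -45902593/522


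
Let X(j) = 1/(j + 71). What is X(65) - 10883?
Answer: -1480087/136 ≈ -10883.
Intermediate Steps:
X(j) = 1/(71 + j)
X(65) - 10883 = 1/(71 + 65) - 10883 = 1/136 - 10883 = -1480087/136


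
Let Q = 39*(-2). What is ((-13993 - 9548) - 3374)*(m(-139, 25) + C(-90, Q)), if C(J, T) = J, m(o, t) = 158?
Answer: -1830220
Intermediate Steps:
Q = -78
((-13993 - 9548) - 3374)*(m(-139, 25) + C(-90, Q)) = ((-13993 - 9548) - 3374)*(158 - 90) = (-23541 - 3374)*68 = -26915*68 = -1830220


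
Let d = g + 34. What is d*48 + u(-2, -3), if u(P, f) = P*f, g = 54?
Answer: 4230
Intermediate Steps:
d = 88 (d = 54 + 34 = 88)
d*48 + u(-2, -3) = 88*48 - 2*(-3) = 4224 + 6 = 4230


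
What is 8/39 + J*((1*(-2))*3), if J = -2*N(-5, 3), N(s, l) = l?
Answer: 1412/39 ≈ 36.205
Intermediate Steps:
J = -6 (J = -2*3 = -6)
8/39 + J*((1*(-2))*3) = 8/39 - 6*1*(-2)*3 = 8*(1/39) - (-12)*3 = 8/39 - 6*(-6) = 8/39 + 36 = 1412/39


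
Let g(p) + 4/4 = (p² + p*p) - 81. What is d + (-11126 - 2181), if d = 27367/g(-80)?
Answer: -169211059/12718 ≈ -13305.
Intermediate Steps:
g(p) = -82 + 2*p² (g(p) = -1 + ((p² + p*p) - 81) = -1 + ((p² + p²) - 81) = -1 + (2*p² - 81) = -1 + (-81 + 2*p²) = -82 + 2*p²)
d = 27367/12718 (d = 27367/(-82 + 2*(-80)²) = 27367/(-82 + 2*6400) = 27367/(-82 + 12800) = 27367/12718 ≈ 2.1518)
d + (-11126 - 2181) = 27367/12718 + (-11126 - 2181) = 27367/12718 - 13307 = -169211059/12718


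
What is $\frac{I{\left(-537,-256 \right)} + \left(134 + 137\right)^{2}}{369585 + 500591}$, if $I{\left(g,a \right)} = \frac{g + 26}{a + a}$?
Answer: $\frac{37602303}{445530112} \approx 0.084399$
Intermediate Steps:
$I{\left(g,a \right)} = \frac{26 + g}{2 a}$
$\frac{I{\left(-537,-256 \right)} + \left(134 + 137\right)^{2}}{369585 + 500591} = \frac{\frac{26 - 537}{2 \left(-256\right)} + \left(134 + 137\right)^{2}}{369585 + 500591} = \frac{\frac{1}{2} \left(- \frac{1}{256}\right) \left(-511\right) + 271^{2}}{870176} = \left(\frac{511}{512} + 73441\right) \frac{1}{870176} = \frac{37602303}{512} \cdot \frac{1}{870176} = \frac{37602303}{445530112}$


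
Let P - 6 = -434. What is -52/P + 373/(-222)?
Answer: -37025/23754 ≈ -1.5587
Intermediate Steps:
P = -428 (P = 6 - 434 = -428)
-52/P + 373/(-222) = -52/(-428) + 373/(-222) = -52*(-1/428) + 373*(-1/222) = 13/107 - 373/222 = -37025/23754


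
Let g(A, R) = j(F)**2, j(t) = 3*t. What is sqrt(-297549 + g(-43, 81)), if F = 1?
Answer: 6*I*sqrt(8265) ≈ 545.47*I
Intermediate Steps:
g(A, R) = 9 (g(A, R) = (3*1)**2 = 3**2 = 9)
sqrt(-297549 + g(-43, 81)) = sqrt(-297549 + 9) = sqrt(-297540) = 6*I*sqrt(8265)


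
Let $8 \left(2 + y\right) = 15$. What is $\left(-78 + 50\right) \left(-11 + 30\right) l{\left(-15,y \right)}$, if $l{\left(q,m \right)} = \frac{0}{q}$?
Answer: $0$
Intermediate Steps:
$y = - \frac{1}{8}$ ($y = -2 + \frac{1}{8} \cdot 15 = -2 + \frac{15}{8} = - \frac{1}{8} \approx -0.125$)
$l{\left(q,m \right)} = 0$
$\left(-78 + 50\right) \left(-11 + 30\right) l{\left(-15,y \right)} = \left(-78 + 50\right) \left(-11 + 30\right) 0 = \left(-28\right) 19 \cdot 0 = \left(-532\right) 0 = 0$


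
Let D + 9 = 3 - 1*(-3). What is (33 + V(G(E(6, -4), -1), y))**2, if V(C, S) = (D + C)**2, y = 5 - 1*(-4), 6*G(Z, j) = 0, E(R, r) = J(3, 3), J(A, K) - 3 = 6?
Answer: 1764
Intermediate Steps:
J(A, K) = 9 (J(A, K) = 3 + 6 = 9)
D = -3 (D = -9 + (3 - 1*(-3)) = -9 + (3 + 3) = -9 + 6 = -3)
E(R, r) = 9
G(Z, j) = 0 (G(Z, j) = (1/6)*0 = 0)
y = 9 (y = 5 + 4 = 9)
V(C, S) = (-3 + C)**2
(33 + V(G(E(6, -4), -1), y))**2 = (33 + (-3 + 0)**2)**2 = (33 + (-3)**2)**2 = (33 + 9)**2 = 42**2 = 1764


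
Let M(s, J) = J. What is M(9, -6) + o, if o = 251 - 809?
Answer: -564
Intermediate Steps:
o = -558
M(9, -6) + o = -6 - 558 = -564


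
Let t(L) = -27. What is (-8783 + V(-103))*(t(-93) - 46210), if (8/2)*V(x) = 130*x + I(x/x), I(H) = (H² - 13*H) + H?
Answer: 2244020321/4 ≈ 5.6100e+8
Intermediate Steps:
I(H) = H² - 12*H
V(x) = -11/4 + 65*x/2 (V(x) = (130*x + (x/x)*(-12 + x/x))/4 = (130*x + 1*(-12 + 1))/4 = (130*x + 1*(-11))/4 = (130*x - 11)/4 = (-11 + 130*x)/4 = -11/4 + 65*x/2)
(-8783 + V(-103))*(t(-93) - 46210) = (-8783 + (-11/4 + (65/2)*(-103)))*(-27 - 46210) = (-8783 + (-11/4 - 6695/2))*(-46237) = (-8783 - 13401/4)*(-46237) = -48533/4*(-46237) = 2244020321/4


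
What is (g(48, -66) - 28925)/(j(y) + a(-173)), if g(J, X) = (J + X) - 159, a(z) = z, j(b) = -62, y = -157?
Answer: 29102/235 ≈ 123.84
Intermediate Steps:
g(J, X) = -159 + J + X
(g(48, -66) - 28925)/(j(y) + a(-173)) = ((-159 + 48 - 66) - 28925)/(-62 - 173) = (-177 - 28925)/(-235) = -29102*(-1/235) = 29102/235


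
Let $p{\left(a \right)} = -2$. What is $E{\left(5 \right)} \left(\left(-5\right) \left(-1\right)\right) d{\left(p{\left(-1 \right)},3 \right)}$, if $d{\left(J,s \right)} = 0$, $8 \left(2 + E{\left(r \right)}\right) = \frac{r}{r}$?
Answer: $0$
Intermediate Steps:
$E{\left(r \right)} = - \frac{15}{8}$ ($E{\left(r \right)} = -2 + \frac{r \frac{1}{r}}{8} = -2 + \frac{1}{8} \cdot 1 = -2 + \frac{1}{8} = - \frac{15}{8}$)
$E{\left(5 \right)} \left(\left(-5\right) \left(-1\right)\right) d{\left(p{\left(-1 \right)},3 \right)} = - \frac{15 \left(\left(-5\right) \left(-1\right)\right)}{8} \cdot 0 = \left(- \frac{15}{8}\right) 5 \cdot 0 = \left(- \frac{75}{8}\right) 0 = 0$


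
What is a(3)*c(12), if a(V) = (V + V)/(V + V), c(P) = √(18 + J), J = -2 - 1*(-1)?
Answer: √17 ≈ 4.1231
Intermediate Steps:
J = -1 (J = -2 + 1 = -1)
c(P) = √17 (c(P) = √(18 - 1) = √17)
a(V) = 1 (a(V) = (2*V)/((2*V)) = (2*V)*(1/(2*V)) = 1)
a(3)*c(12) = 1*√17 = √17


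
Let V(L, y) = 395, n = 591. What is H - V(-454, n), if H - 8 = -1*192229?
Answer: -192616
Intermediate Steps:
H = -192221 (H = 8 - 1*192229 = 8 - 192229 = -192221)
H - V(-454, n) = -192221 - 1*395 = -192221 - 395 = -192616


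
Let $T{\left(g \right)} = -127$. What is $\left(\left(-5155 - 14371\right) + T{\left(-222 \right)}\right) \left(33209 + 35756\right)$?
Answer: $-1355369145$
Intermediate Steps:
$\left(\left(-5155 - 14371\right) + T{\left(-222 \right)}\right) \left(33209 + 35756\right) = \left(\left(-5155 - 14371\right) - 127\right) \left(33209 + 35756\right) = \left(\left(-5155 - 14371\right) - 127\right) 68965 = \left(-19526 - 127\right) 68965 = \left(-19653\right) 68965 = -1355369145$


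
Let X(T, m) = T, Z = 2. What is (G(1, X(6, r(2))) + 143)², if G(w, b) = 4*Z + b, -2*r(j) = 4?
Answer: 24649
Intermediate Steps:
r(j) = -2 (r(j) = -½*4 = -2)
G(w, b) = 8 + b (G(w, b) = 4*2 + b = 8 + b)
(G(1, X(6, r(2))) + 143)² = ((8 + 6) + 143)² = (14 + 143)² = 157² = 24649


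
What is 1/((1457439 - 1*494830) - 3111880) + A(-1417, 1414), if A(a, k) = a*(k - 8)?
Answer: -4281996911843/2149271 ≈ -1.9923e+6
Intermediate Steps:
A(a, k) = a*(-8 + k)
1/((1457439 - 1*494830) - 3111880) + A(-1417, 1414) = 1/((1457439 - 1*494830) - 3111880) - 1417*(-8 + 1414) = 1/((1457439 - 494830) - 3111880) - 1417*1406 = 1/(962609 - 3111880) - 1992302 = 1/(-2149271) - 1992302 = -1/2149271 - 1992302 = -4281996911843/2149271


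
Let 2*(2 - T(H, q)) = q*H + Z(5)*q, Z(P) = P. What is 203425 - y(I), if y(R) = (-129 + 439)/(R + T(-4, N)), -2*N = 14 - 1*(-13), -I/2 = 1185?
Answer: 384270073/1889 ≈ 2.0343e+5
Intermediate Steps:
I = -2370 (I = -2*1185 = -2370)
N = -27/2 (N = -(14 - 1*(-13))/2 = -(14 + 13)/2 = -½*27 = -27/2 ≈ -13.500)
T(H, q) = 2 - 5*q/2 - H*q/2 (T(H, q) = 2 - (q*H + 5*q)/2 = 2 - (H*q + 5*q)/2 = 2 - (5*q + H*q)/2 = 2 + (-5*q/2 - H*q/2) = 2 - 5*q/2 - H*q/2)
y(R) = 310/(35/4 + R) (y(R) = (-129 + 439)/(R + (2 - 5/2*(-27/2) - ½*(-4)*(-27/2))) = 310/(R + (2 + 135/4 - 27)) = 310/(R + 35/4) = 310/(35/4 + R))
203425 - y(I) = 203425 - 1240/(35 + 4*(-2370)) = 203425 - 1240/(35 - 9480) = 203425 - 1240/(-9445) = 203425 - 1240*(-1)/9445 = 203425 - 1*(-248/1889) = 203425 + 248/1889 = 384270073/1889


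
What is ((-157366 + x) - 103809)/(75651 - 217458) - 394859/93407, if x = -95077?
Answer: -22717339649/13245766449 ≈ -1.7151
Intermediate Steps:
((-157366 + x) - 103809)/(75651 - 217458) - 394859/93407 = ((-157366 - 95077) - 103809)/(75651 - 217458) - 394859/93407 = (-252443 - 103809)/(-141807) - 394859*1/93407 = -356252*(-1/141807) - 394859/93407 = 356252/141807 - 394859/93407 = -22717339649/13245766449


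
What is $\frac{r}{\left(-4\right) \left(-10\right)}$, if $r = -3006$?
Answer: $- \frac{1503}{20} \approx -75.15$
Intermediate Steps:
$\frac{r}{\left(-4\right) \left(-10\right)} = - \frac{3006}{\left(-4\right) \left(-10\right)} = - \frac{3006}{40} = \left(-3006\right) \frac{1}{40} = - \frac{1503}{20}$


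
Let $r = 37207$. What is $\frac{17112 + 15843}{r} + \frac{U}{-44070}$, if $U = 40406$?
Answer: $- \frac{25529596}{819856245} \approx -0.031139$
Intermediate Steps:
$\frac{17112 + 15843}{r} + \frac{U}{-44070} = \frac{17112 + 15843}{37207} + \frac{40406}{-44070} = 32955 \cdot \frac{1}{37207} + 40406 \left(- \frac{1}{44070}\right) = \frac{32955}{37207} - \frac{20203}{22035} = - \frac{25529596}{819856245}$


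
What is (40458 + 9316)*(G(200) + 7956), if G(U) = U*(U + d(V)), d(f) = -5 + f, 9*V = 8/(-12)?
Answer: 63084164888/27 ≈ 2.3364e+9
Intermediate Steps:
V = -2/27 (V = (8/(-12))/9 = (8*(-1/12))/9 = (⅑)*(-⅔) = -2/27 ≈ -0.074074)
G(U) = U*(-137/27 + U) (G(U) = U*(U + (-5 - 2/27)) = U*(U - 137/27) = U*(-137/27 + U))
(40458 + 9316)*(G(200) + 7956) = (40458 + 9316)*((1/27)*200*(-137 + 27*200) + 7956) = 49774*((1/27)*200*(-137 + 5400) + 7956) = 49774*((1/27)*200*5263 + 7956) = 49774*(1052600/27 + 7956) = 49774*(1267412/27) = 63084164888/27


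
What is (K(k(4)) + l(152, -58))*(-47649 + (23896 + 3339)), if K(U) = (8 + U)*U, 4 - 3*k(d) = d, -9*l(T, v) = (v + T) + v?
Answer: 81656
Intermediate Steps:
l(T, v) = -2*v/9 - T/9 (l(T, v) = -((v + T) + v)/9 = -((T + v) + v)/9 = -(T + 2*v)/9 = -2*v/9 - T/9)
k(d) = 4/3 - d/3
K(U) = U*(8 + U)
(K(k(4)) + l(152, -58))*(-47649 + (23896 + 3339)) = ((4/3 - ⅓*4)*(8 + (4/3 - ⅓*4)) + (-2/9*(-58) - ⅑*152))*(-47649 + (23896 + 3339)) = ((4/3 - 4/3)*(8 + (4/3 - 4/3)) + (116/9 - 152/9))*(-47649 + 27235) = (0*(8 + 0) - 4)*(-20414) = (0*8 - 4)*(-20414) = (0 - 4)*(-20414) = -4*(-20414) = 81656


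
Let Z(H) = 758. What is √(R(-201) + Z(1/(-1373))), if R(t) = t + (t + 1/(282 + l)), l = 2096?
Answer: √2013141082/2378 ≈ 18.868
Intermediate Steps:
R(t) = 1/2378 + 2*t (R(t) = t + (t + 1/(282 + 2096)) = t + (t + 1/2378) = t + (1/2378 + t) = 1/2378 + 2*t)
√(R(-201) + Z(1/(-1373))) = √((1/2378 + 2*(-201)) + 758) = √((1/2378 - 402) + 758) = √(-955955/2378 + 758) = √(846569/2378) = √2013141082/2378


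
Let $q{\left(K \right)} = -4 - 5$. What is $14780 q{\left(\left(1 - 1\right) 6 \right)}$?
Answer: $-133020$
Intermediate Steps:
$q{\left(K \right)} = -9$
$14780 q{\left(\left(1 - 1\right) 6 \right)} = 14780 \left(-9\right) = -133020$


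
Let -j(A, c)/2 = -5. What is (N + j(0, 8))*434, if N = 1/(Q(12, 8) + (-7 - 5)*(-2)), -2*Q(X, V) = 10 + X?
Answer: 56854/13 ≈ 4373.4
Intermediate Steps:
j(A, c) = 10 (j(A, c) = -2*(-5) = 10)
Q(X, V) = -5 - X/2 (Q(X, V) = -(10 + X)/2 = -5 - X/2)
N = 1/13 (N = 1/((-5 - ½*12) + (-7 - 5)*(-2)) = 1/((-5 - 6) - 12*(-2)) = 1/(-11 + 24) = 1/13 ≈ 0.076923)
(N + j(0, 8))*434 = (1/13 + 10)*434 = (131/13)*434 = 56854/13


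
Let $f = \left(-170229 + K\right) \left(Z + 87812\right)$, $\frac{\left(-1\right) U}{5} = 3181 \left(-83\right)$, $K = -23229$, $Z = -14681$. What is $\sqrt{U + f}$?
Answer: $i \sqrt{14146456883} \approx 1.1894 \cdot 10^{5} i$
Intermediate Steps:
$U = 1320115$ ($U = - 5 \cdot 3181 \left(-83\right) = \left(-5\right) \left(-264023\right) = 1320115$)
$f = -14147776998$ ($f = \left(-170229 - 23229\right) \left(-14681 + 87812\right) = \left(-193458\right) 73131 = -14147776998$)
$\sqrt{U + f} = \sqrt{1320115 - 14147776998} = \sqrt{-14146456883} = i \sqrt{14146456883}$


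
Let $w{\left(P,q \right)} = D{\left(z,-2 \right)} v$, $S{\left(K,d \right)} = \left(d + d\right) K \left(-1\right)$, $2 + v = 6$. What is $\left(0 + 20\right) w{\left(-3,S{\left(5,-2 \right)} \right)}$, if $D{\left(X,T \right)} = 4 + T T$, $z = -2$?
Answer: $640$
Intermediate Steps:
$v = 4$ ($v = -2 + 6 = 4$)
$D{\left(X,T \right)} = 4 + T^{2}$
$S{\left(K,d \right)} = - 2 K d$ ($S{\left(K,d \right)} = 2 d K \left(-1\right) = 2 K d \left(-1\right) = - 2 K d$)
$w{\left(P,q \right)} = 32$ ($w{\left(P,q \right)} = \left(4 + \left(-2\right)^{2}\right) 4 = \left(4 + 4\right) 4 = 8 \cdot 4 = 32$)
$\left(0 + 20\right) w{\left(-3,S{\left(5,-2 \right)} \right)} = \left(0 + 20\right) 32 = 20 \cdot 32 = 640$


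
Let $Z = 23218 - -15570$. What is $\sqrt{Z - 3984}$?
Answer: $2 \sqrt{8701} \approx 186.56$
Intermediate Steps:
$Z = 38788$ ($Z = 23218 + 15570 = 38788$)
$\sqrt{Z - 3984} = \sqrt{38788 - 3984} = \sqrt{34804} = 2 \sqrt{8701}$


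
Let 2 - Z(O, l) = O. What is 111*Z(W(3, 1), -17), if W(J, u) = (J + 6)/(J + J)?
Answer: 111/2 ≈ 55.500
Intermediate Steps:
W(J, u) = (6 + J)/(2*J) (W(J, u) = (6 + J)/((2*J)) = (6 + J)*(1/(2*J)) = (6 + J)/(2*J))
Z(O, l) = 2 - O
111*Z(W(3, 1), -17) = 111*(2 - (6 + 3)/(2*3)) = 111*(2 - 9/(2*3)) = 111*(2 - 1*3/2) = 111*(2 - 3/2) = 111*(½) = 111/2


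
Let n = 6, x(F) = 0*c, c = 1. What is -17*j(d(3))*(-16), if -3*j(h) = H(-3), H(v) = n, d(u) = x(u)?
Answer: -544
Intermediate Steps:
x(F) = 0 (x(F) = 0*1 = 0)
d(u) = 0
H(v) = 6
j(h) = -2 (j(h) = -⅓*6 = -2)
-17*j(d(3))*(-16) = -17*(-2)*(-16) = 34*(-16) = -544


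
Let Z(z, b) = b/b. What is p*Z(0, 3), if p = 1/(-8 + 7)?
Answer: -1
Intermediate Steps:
Z(z, b) = 1
p = -1 (p = 1/(-1) = -1)
p*Z(0, 3) = -1*1 = -1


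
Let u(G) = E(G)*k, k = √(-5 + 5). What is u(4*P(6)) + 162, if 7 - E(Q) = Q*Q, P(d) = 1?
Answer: 162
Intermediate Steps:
E(Q) = 7 - Q² (E(Q) = 7 - Q*Q = 7 - Q²)
k = 0 (k = √0 = 0)
u(G) = 0 (u(G) = (7 - G²)*0 = 0)
u(4*P(6)) + 162 = 0 + 162 = 162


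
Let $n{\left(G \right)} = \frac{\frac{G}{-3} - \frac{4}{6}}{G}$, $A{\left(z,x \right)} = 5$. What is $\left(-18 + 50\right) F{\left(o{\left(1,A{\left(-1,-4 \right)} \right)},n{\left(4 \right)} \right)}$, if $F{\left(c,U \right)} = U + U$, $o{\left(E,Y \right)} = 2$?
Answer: $-32$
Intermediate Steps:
$n{\left(G \right)} = \frac{- \frac{2}{3} - \frac{G}{3}}{G}$ ($n{\left(G \right)} = \frac{G \left(- \frac{1}{3}\right) - \frac{2}{3}}{G} = \frac{- \frac{G}{3} - \frac{2}{3}}{G} = \frac{- \frac{2}{3} - \frac{G}{3}}{G}$)
$F{\left(c,U \right)} = 2 U$
$\left(-18 + 50\right) F{\left(o{\left(1,A{\left(-1,-4 \right)} \right)},n{\left(4 \right)} \right)} = \left(-18 + 50\right) 2 \frac{-2 - 4}{3 \cdot 4} = 32 \cdot 2 \cdot \frac{1}{3} \cdot \frac{1}{4} \left(-2 - 4\right) = 32 \cdot 2 \cdot \frac{1}{3} \cdot \frac{1}{4} \left(-6\right) = 32 \cdot 2 \left(- \frac{1}{2}\right) = 32 \left(-1\right) = -32$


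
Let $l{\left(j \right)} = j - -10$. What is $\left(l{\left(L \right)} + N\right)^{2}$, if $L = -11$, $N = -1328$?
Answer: $1766241$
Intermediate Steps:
$l{\left(j \right)} = 10 + j$ ($l{\left(j \right)} = j + 10 = 10 + j$)
$\left(l{\left(L \right)} + N\right)^{2} = \left(\left(10 - 11\right) - 1328\right)^{2} = \left(-1 - 1328\right)^{2} = \left(-1329\right)^{2} = 1766241$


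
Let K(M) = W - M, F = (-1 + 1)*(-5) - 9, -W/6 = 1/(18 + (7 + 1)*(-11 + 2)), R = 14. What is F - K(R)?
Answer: 44/9 ≈ 4.8889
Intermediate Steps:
W = ⅑ (W = -6/(18 + (7 + 1)*(-11 + 2)) = -6/(18 + 8*(-9)) = -6/(18 - 72) = -6/(-54) = -6*(-1/54) = ⅑ ≈ 0.11111)
F = -9 (F = 0*(-5) - 9 = 0 - 9 = -9)
K(M) = ⅑ - M
F - K(R) = -9 - (⅑ - 1*14) = -9 - (⅑ - 14) = -9 - 1*(-125/9) = -9 + 125/9 = 44/9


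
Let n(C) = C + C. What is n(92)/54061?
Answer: 184/54061 ≈ 0.0034036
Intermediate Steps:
n(C) = 2*C
n(92)/54061 = (2*92)/54061 = 184*(1/54061) = 184/54061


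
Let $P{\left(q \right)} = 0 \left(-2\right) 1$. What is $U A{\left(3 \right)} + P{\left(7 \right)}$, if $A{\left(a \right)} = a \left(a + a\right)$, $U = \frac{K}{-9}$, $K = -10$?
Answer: $20$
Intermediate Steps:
$P{\left(q \right)} = 0$ ($P{\left(q \right)} = 0 \cdot 1 = 0$)
$U = \frac{10}{9}$ ($U = - \frac{10}{-9} = \left(-10\right) \left(- \frac{1}{9}\right) = \frac{10}{9} \approx 1.1111$)
$A{\left(a \right)} = 2 a^{2}$ ($A{\left(a \right)} = a 2 a = 2 a^{2}$)
$U A{\left(3 \right)} + P{\left(7 \right)} = \frac{10 \cdot 2 \cdot 3^{2}}{9} + 0 = \frac{10 \cdot 2 \cdot 9}{9} + 0 = \frac{10}{9} \cdot 18 + 0 = 20 + 0 = 20$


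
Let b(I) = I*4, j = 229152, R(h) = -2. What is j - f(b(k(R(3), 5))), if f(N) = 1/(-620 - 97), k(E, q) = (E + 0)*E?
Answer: 164301985/717 ≈ 2.2915e+5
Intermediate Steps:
k(E, q) = E² (k(E, q) = E*E = E²)
b(I) = 4*I
f(N) = -1/717 (f(N) = 1/(-717) = -1/717)
j - f(b(k(R(3), 5))) = 229152 - 1*(-1/717) = 229152 + 1/717 = 164301985/717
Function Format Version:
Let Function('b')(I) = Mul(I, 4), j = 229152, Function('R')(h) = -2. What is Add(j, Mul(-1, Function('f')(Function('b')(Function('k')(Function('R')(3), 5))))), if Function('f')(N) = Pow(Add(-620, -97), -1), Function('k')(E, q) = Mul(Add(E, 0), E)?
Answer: Rational(164301985, 717) ≈ 2.2915e+5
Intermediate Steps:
Function('k')(E, q) = Pow(E, 2) (Function('k')(E, q) = Mul(E, E) = Pow(E, 2))
Function('b')(I) = Mul(4, I)
Function('f')(N) = Rational(-1, 717) (Function('f')(N) = Pow(-717, -1) = Rational(-1, 717))
Add(j, Mul(-1, Function('f')(Function('b')(Function('k')(Function('R')(3), 5))))) = Add(229152, Mul(-1, Rational(-1, 717))) = Add(229152, Rational(1, 717)) = Rational(164301985, 717)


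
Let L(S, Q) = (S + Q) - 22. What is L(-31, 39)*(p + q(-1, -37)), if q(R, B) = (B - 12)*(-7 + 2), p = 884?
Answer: -15806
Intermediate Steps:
L(S, Q) = -22 + Q + S (L(S, Q) = (Q + S) - 22 = -22 + Q + S)
q(R, B) = 60 - 5*B (q(R, B) = (-12 + B)*(-5) = 60 - 5*B)
L(-31, 39)*(p + q(-1, -37)) = (-22 + 39 - 31)*(884 + (60 - 5*(-37))) = -14*(884 + (60 + 185)) = -14*(884 + 245) = -14*1129 = -15806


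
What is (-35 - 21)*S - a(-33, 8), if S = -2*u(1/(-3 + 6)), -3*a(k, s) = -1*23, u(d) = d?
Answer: 89/3 ≈ 29.667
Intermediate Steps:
a(k, s) = 23/3 (a(k, s) = -(-1)*23/3 = -⅓*(-23) = 23/3)
S = -⅔ (S = -2/(-3 + 6) = -2/3 = -2*⅓ = -⅔ ≈ -0.66667)
(-35 - 21)*S - a(-33, 8) = (-35 - 21)*(-⅔) - 1*23/3 = -56*(-⅔) - 23/3 = 112/3 - 23/3 = 89/3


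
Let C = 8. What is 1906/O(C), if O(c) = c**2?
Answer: 953/32 ≈ 29.781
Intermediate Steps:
1906/O(C) = 1906/(8**2) = 1906/64 = 1906*(1/64) = 953/32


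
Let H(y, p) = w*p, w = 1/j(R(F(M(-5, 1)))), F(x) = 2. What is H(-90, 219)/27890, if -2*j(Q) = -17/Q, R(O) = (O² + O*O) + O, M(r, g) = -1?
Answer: 438/47413 ≈ 0.0092380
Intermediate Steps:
R(O) = O + 2*O² (R(O) = (O² + O²) + O = 2*O² + O = O + 2*O²)
j(Q) = 17/(2*Q) (j(Q) = -(-17)/(2*Q) = 17/(2*Q))
w = 20/17 (w = 1/(17/(2*((2*(1 + 2*2))))) = 1/(17/(2*((2*(1 + 4))))) = 1/(17/(2*((2*5)))) = 1/((17/2)/10) = 1/((17/2)*(⅒)) = 1/(17/20) = 20/17 ≈ 1.1765)
H(y, p) = 20*p/17
H(-90, 219)/27890 = ((20/17)*219)/27890 = (4380/17)*(1/27890) = 438/47413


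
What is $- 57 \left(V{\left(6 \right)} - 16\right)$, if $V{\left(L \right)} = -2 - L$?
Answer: $1368$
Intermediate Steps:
$- 57 \left(V{\left(6 \right)} - 16\right) = - 57 \left(\left(-2 - 6\right) - 16\right) = - 57 \left(-8 - 16\right) = \left(-57\right) \left(-24\right) = 1368$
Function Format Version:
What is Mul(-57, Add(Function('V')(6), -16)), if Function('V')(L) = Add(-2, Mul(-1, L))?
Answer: 1368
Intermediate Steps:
Mul(-57, Add(Function('V')(6), -16)) = Mul(-57, Add(Add(-2, Mul(-1, 6)), -16)) = Mul(-57, Add(Add(-2, -6), -16)) = Mul(-57, Add(-8, -16)) = Mul(-57, -24) = 1368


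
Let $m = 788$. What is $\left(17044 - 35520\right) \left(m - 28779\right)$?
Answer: $517161716$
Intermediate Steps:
$\left(17044 - 35520\right) \left(m - 28779\right) = \left(17044 - 35520\right) \left(788 - 28779\right) = \left(-18476\right) \left(-27991\right) = 517161716$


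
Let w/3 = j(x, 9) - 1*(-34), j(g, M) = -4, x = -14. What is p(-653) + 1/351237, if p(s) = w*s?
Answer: -20642198489/351237 ≈ -58770.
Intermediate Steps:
w = 90 (w = 3*(-4 - 1*(-34)) = 3*(-4 + 34) = 3*30 = 90)
p(s) = 90*s
p(-653) + 1/351237 = 90*(-653) + 1/351237 = -58770 + 1/351237 = -20642198489/351237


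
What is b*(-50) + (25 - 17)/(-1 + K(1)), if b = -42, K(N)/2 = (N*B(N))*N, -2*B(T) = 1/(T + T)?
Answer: 6284/3 ≈ 2094.7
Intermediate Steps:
B(T) = -1/(4*T) (B(T) = -1/(2*(T + T)) = -1/(2*T)/2 = -1/(4*T))
K(N) = -N/2 (K(N) = 2*((N*(-1/(4*N)))*N) = 2*(-N/4) = -N/2)
b*(-50) + (25 - 17)/(-1 + K(1)) = -42*(-50) + (25 - 17)/(-1 - 1/2*1) = 2100 + 8/(-1 - 1/2) = 2100 + 8/(-3/2) = 2100 + 8*(-2/3) = 2100 - 16/3 = 6284/3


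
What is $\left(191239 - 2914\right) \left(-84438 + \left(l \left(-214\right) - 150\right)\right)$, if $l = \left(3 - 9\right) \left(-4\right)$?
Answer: $-16897272300$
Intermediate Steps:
$l = 24$ ($l = \left(-6\right) \left(-4\right) = 24$)
$\left(191239 - 2914\right) \left(-84438 + \left(l \left(-214\right) - 150\right)\right) = \left(191239 - 2914\right) \left(-84438 + \left(24 \left(-214\right) - 150\right)\right) = \left(191239 - 2914\right) \left(-84438 - 5286\right) = 188325 \left(-89724\right) = -16897272300$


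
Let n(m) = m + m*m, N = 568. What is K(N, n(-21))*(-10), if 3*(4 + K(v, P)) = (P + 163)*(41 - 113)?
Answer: 139960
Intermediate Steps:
n(m) = m + m²
K(v, P) = -3916 - 24*P (K(v, P) = -4 + ((P + 163)*(41 - 113))/3 = -4 + ((163 + P)*(-72))/3 = -4 + (-11736 - 72*P)/3 = -4 + (-3912 - 24*P) = -3916 - 24*P)
K(N, n(-21))*(-10) = (-3916 - (-504)*(1 - 21))*(-10) = (-3916 - (-504)*(-20))*(-10) = (-3916 - 24*420)*(-10) = (-3916 - 10080)*(-10) = -13996*(-10) = 139960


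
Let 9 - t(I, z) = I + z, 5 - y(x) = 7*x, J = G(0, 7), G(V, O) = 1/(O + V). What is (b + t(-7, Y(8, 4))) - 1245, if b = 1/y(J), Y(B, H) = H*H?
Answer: -4979/4 ≈ -1244.8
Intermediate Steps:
Y(B, H) = H²
J = ⅐ (J = 1/(7 + 0) = 1/7 = ⅐ ≈ 0.14286)
y(x) = 5 - 7*x
b = ¼ (b = 1/(5 - 7*⅐) = 1/(5 - 1) = 1/4 = ¼ ≈ 0.25000)
t(I, z) = 9 - I - z (t(I, z) = 9 - (I + z) = 9 + (-I - z) = 9 - I - z)
(b + t(-7, Y(8, 4))) - 1245 = (¼ + (9 - 1*(-7) - 1*4²)) - 1245 = (¼ + (9 + 7 - 1*16)) - 1245 = (¼ + (9 + 7 - 16)) - 1245 = (¼ + 0) - 1245 = ¼ - 1245 = -4979/4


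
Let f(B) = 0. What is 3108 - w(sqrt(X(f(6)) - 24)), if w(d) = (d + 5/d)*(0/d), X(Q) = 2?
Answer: 3108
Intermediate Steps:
w(d) = 0 (w(d) = (d + 5/d)*0 = 0)
3108 - w(sqrt(X(f(6)) - 24)) = 3108 - 1*0 = 3108 + 0 = 3108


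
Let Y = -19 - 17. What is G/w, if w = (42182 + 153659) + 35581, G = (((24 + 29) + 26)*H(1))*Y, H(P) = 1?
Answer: -1422/115711 ≈ -0.012289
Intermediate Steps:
Y = -36
G = -2844 (G = (((24 + 29) + 26)*1)*(-36) = ((53 + 26)*1)*(-36) = (79*1)*(-36) = 79*(-36) = -2844)
w = 231422 (w = 195841 + 35581 = 231422)
G/w = -2844/231422 = -2844*1/231422 = -1422/115711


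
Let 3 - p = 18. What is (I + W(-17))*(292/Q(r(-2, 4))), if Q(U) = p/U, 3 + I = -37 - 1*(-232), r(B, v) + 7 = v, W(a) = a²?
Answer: 140452/5 ≈ 28090.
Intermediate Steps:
r(B, v) = -7 + v
I = 192 (I = -3 + (-37 - 1*(-232)) = -3 + (-37 + 232) = -3 + 195 = 192)
p = -15 (p = 3 - 1*18 = 3 - 18 = -15)
Q(U) = -15/U
(I + W(-17))*(292/Q(r(-2, 4))) = (192 + (-17)²)*(292/((-15/(-7 + 4)))) = (192 + 289)*(292/((-15/(-3)))) = 481*(292/((-15*(-⅓)))) = 481*(292/5) = 140452/5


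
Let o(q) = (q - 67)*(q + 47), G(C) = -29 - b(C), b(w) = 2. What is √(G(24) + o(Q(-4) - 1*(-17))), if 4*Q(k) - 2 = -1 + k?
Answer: I*√51855/4 ≈ 56.929*I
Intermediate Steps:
Q(k) = ¼ + k/4 (Q(k) = ½ + (-1 + k)/4 = ½ + (-¼ + k/4) = ¼ + k/4)
G(C) = -31 (G(C) = -29 - 1*2 = -29 - 2 = -31)
o(q) = (-67 + q)*(47 + q)
√(G(24) + o(Q(-4) - 1*(-17))) = √(-31 + (-3149 + ((¼ + (¼)*(-4)) - 1*(-17))² - 20*((¼ + (¼)*(-4)) - 1*(-17)))) = √(-31 + (-3149 + ((¼ - 1) + 17)² - 20*((¼ - 1) + 17))) = √(-31 + (-3149 + (-¾ + 17)² - 20*(-¾ + 17))) = √(-31 + (-3149 + (65/4)² - 20*65/4)) = √(-31 + (-3149 + 4225/16 - 325)) = √(-31 - 51359/16) = √(-51855/16) = I*√51855/4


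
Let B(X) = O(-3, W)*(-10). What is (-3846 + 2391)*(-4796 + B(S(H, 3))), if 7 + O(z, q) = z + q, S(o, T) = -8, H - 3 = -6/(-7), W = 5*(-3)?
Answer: 6614430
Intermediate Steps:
W = -15
H = 27/7 (H = 3 - 6/(-7) = 3 - 6*(-⅐) = 3 + 6/7 = 27/7 ≈ 3.8571)
O(z, q) = -7 + q + z (O(z, q) = -7 + (z + q) = -7 + (q + z) = -7 + q + z)
B(X) = 250 (B(X) = (-7 - 15 - 3)*(-10) = -25*(-10) = 250)
(-3846 + 2391)*(-4796 + B(S(H, 3))) = (-3846 + 2391)*(-4796 + 250) = -1455*(-4546) = 6614430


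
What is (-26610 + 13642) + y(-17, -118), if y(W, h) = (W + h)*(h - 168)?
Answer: 25642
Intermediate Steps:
y(W, h) = (-168 + h)*(W + h) (y(W, h) = (W + h)*(-168 + h) = (-168 + h)*(W + h))
(-26610 + 13642) + y(-17, -118) = (-26610 + 13642) + ((-118)² - 168*(-17) - 168*(-118) - 17*(-118)) = -12968 + (13924 + 2856 + 19824 + 2006) = -12968 + 38610 = 25642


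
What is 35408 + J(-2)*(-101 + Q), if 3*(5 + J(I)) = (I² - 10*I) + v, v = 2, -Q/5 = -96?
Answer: 110393/3 ≈ 36798.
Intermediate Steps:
Q = 480 (Q = -5*(-96) = 480)
J(I) = -13/3 - 10*I/3 + I²/3 (J(I) = -5 + ((I² - 10*I) + 2)/3 = -5 + (2 + I² - 10*I)/3 = -5 + (⅔ - 10*I/3 + I²/3) = -13/3 - 10*I/3 + I²/3)
35408 + J(-2)*(-101 + Q) = 35408 + (-13/3 - 10/3*(-2) + (⅓)*(-2)²)*(-101 + 480) = 35408 + (-13/3 + 20/3 + (⅓)*4)*379 = 35408 + (-13/3 + 20/3 + 4/3)*379 = 35408 + (11/3)*379 = 35408 + 4169/3 = 110393/3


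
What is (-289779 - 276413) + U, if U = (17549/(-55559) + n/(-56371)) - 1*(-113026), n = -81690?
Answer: -28964785162807/63916661 ≈ -4.5317e+5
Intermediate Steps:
U = 7224316962105/63916661 (U = (17549/(-55559) - 81690/(-56371)) - 1*(-113026) = (17549*(-1/55559) - 81690*(-1/56371)) + 113026 = (-2507/7937 + 11670/8053) + 113026 = 72435919/63916661 + 113026 = 7224316962105/63916661 ≈ 1.1303e+5)
(-289779 - 276413) + U = (-289779 - 276413) + 7224316962105/63916661 = -566192 + 7224316962105/63916661 = -28964785162807/63916661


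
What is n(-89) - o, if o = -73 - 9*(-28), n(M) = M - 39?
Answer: -307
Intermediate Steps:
n(M) = -39 + M
o = 179 (o = -73 + 252 = 179)
n(-89) - o = (-39 - 89) - 1*179 = -128 - 179 = -307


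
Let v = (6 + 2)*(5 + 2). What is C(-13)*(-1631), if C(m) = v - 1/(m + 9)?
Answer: -366975/4 ≈ -91744.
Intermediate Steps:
v = 56 (v = 8*7 = 56)
C(m) = 56 - 1/(9 + m) (C(m) = 56 - 1/(m + 9) = 56 - 1/(9 + m))
C(-13)*(-1631) = ((503 + 56*(-13))/(9 - 13))*(-1631) = ((503 - 728)/(-4))*(-1631) = -¼*(-225)*(-1631) = (225/4)*(-1631) = -366975/4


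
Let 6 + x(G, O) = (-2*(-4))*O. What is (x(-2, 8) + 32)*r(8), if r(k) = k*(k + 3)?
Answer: 7920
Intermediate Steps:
x(G, O) = -6 + 8*O (x(G, O) = -6 + (-2*(-4))*O = -6 + 8*O)
r(k) = k*(3 + k)
(x(-2, 8) + 32)*r(8) = ((-6 + 8*8) + 32)*(8*(3 + 8)) = ((-6 + 64) + 32)*(8*11) = (58 + 32)*88 = 90*88 = 7920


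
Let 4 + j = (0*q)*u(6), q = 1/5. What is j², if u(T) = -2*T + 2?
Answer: 16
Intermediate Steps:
u(T) = 2 - 2*T
q = ⅕ ≈ 0.20000
j = -4 (j = -4 + (0*(⅕))*(2 - 2*6) = -4 + 0*(2 - 12) = -4 + 0*(-10) = -4 + 0 = -4)
j² = (-4)² = 16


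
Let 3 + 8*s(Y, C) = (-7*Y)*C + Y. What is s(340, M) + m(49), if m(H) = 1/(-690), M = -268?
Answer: 220171061/2760 ≈ 79772.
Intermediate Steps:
s(Y, C) = -3/8 + Y/8 - 7*C*Y/8 (s(Y, C) = -3/8 + ((-7*Y)*C + Y)/8 = -3/8 + (-7*C*Y + Y)/8 = -3/8 + (Y - 7*C*Y)/8 = -3/8 + (Y/8 - 7*C*Y/8) = -3/8 + Y/8 - 7*C*Y/8)
m(H) = -1/690
s(340, M) + m(49) = (-3/8 + (⅛)*340 - 7/8*(-268)*340) - 1/690 = (-3/8 + 85/2 + 79730) - 1/690 = 638177/8 - 1/690 = 220171061/2760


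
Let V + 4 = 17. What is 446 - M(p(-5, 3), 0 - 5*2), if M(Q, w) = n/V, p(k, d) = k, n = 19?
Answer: 5779/13 ≈ 444.54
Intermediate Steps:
V = 13 (V = -4 + 17 = 13)
M(Q, w) = 19/13
446 - M(p(-5, 3), 0 - 5*2) = 446 - 1*19/13 = 446 - 19/13 = 5779/13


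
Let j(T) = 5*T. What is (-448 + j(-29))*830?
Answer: -492190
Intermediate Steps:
(-448 + j(-29))*830 = (-448 + 5*(-29))*830 = (-448 - 145)*830 = -593*830 = -492190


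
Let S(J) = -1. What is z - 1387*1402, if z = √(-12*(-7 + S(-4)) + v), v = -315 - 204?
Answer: -1944574 + 3*I*√47 ≈ -1.9446e+6 + 20.567*I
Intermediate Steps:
v = -519
z = 3*I*√47 (z = √(-12*(-7 - 1) - 519) = √(-12*(-8) - 519) = √(96 - 519) = √(-423) = 3*I*√47 ≈ 20.567*I)
z - 1387*1402 = 3*I*√47 - 1387*1402 = 3*I*√47 - 1944574 = -1944574 + 3*I*√47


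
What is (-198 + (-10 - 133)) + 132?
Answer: -209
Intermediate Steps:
(-198 + (-10 - 133)) + 132 = (-198 - 143) + 132 = -341 + 132 = -209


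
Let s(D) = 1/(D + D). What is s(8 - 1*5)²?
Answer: 1/36 ≈ 0.027778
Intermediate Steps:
s(D) = 1/(2*D)
s(8 - 1*5)² = (1/(2*(8 - 1*5)))² = (1/(2*(8 - 5)))² = ((½)/3)² = ((½)*(⅓))² = (⅙)² = 1/36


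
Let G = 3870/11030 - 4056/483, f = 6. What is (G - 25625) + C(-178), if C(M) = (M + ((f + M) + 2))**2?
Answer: 16954018308/177583 ≈ 95471.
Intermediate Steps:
G = -1428949/177583 (G = 3870*(1/11030) - 4056*1/483 = 387/1103 - 1352/161 = -1428949/177583 ≈ -8.0467)
C(M) = (8 + 2*M)**2 (C(M) = (M + ((6 + M) + 2))**2 = (M + (8 + M))**2 = (8 + 2*M)**2)
(G - 25625) + C(-178) = (-1428949/177583 - 25625) + 4*(4 - 178)**2 = -4551993324/177583 + 4*(-174)**2 = -4551993324/177583 + 4*30276 = -4551993324/177583 + 121104 = 16954018308/177583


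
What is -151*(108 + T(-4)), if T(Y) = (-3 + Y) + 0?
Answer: -15251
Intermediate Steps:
T(Y) = -3 + Y
-151*(108 + T(-4)) = -151*(108 + (-3 - 4)) = -151*(108 - 7) = -151*101 = -15251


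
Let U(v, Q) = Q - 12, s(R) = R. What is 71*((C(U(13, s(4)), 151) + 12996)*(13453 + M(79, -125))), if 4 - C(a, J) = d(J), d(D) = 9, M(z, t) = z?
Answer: 12481389052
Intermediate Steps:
U(v, Q) = -12 + Q
C(a, J) = -5 (C(a, J) = 4 - 1*9 = 4 - 9 = -5)
71*((C(U(13, s(4)), 151) + 12996)*(13453 + M(79, -125))) = 71*((-5 + 12996)*(13453 + 79)) = 71*(12991*13532) = 71*175794212 = 12481389052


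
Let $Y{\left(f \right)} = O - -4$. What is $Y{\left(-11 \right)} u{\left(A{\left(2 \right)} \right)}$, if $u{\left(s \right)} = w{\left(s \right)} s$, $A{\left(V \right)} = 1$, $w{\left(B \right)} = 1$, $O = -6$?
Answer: $-2$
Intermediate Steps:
$Y{\left(f \right)} = -2$ ($Y{\left(f \right)} = -6 - -4 = -6 + 4 = -2$)
$u{\left(s \right)} = s$ ($u{\left(s \right)} = 1 s = s$)
$Y{\left(-11 \right)} u{\left(A{\left(2 \right)} \right)} = \left(-2\right) 1 = -2$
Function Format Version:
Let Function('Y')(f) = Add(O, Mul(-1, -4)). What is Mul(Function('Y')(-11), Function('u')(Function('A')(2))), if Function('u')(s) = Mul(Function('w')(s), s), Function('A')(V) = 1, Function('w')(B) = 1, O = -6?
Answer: -2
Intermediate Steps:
Function('Y')(f) = -2 (Function('Y')(f) = Add(-6, Mul(-1, -4)) = Add(-6, 4) = -2)
Function('u')(s) = s (Function('u')(s) = Mul(1, s) = s)
Mul(Function('Y')(-11), Function('u')(Function('A')(2))) = Mul(-2, 1) = -2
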